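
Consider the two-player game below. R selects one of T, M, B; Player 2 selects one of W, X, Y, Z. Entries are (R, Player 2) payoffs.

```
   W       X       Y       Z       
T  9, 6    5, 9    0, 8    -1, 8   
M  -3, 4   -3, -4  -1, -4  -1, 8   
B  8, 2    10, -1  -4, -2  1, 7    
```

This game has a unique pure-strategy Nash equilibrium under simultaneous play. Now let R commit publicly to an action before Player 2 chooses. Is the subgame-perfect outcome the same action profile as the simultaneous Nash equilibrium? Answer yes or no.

no

Solve by backward induction (R leads).
- T: Player 2 compares 6, 9, 8, 8 and picks X; R would get 5.
- M: Player 2 compares 4, -4, -4, 8 and picks Z; R would get -1.
- B: Player 2 compares 2, -1, -2, 7 and picks Z; R would get 1.
Among 5, -1, 1, the best is 5 at T. Subgame-perfect outcome: (T, X) with payoffs (5, 9).
Now find the simultaneous Nash equilibrium.
R's best replies: W→T; X→B; Y→T; Z→B.
Player 2's best replies: T→X; M→Z; B→Z.
Only (B, Z) has each player best-responding; Nash payoffs (1, 7).
Sequential outcome (T, X) differs from the Nash profile (B, Z).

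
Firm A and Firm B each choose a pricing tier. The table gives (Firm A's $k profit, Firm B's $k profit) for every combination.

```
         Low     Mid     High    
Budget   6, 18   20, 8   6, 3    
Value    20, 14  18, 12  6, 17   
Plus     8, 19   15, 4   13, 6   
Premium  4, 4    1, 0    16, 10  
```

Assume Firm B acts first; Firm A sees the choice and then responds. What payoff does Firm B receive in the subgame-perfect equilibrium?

14

Firm A best-responds to each possible Firm B move:
- Low: BR = Value, leader payoff 14.
- Mid: BR = Budget, leader payoff 8.
- High: BR = Premium, leader payoff 10.
Maximizing over 14, 8, 10, Firm B chooses Low. Subgame-perfect outcome: (Value, Low) with payoffs (20, 14).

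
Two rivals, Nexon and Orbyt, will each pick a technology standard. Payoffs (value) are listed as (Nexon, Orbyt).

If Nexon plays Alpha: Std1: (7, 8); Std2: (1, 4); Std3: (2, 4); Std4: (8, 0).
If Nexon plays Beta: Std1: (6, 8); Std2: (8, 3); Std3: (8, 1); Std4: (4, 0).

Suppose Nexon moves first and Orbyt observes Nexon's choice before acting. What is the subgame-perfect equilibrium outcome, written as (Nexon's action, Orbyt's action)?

(Alpha, Std1)

Work backward from Orbyt's decision.
- Alpha → Orbyt plays Std1 (best of 8, 4, 4, 0); Nexon gets 7.
- Beta → Orbyt plays Std1 (best of 8, 3, 1, 0); Nexon gets 6.
Maximizing over 7, 6, Nexon chooses Alpha. Subgame-perfect outcome: (Alpha, Std1) with payoffs (7, 8).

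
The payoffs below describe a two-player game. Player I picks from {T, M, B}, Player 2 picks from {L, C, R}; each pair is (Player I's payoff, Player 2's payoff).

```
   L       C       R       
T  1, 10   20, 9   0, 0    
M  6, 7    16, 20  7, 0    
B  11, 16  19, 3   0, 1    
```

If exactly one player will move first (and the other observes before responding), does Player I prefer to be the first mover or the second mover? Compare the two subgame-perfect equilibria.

If Player I leads: Player 2's best replies are T→L, M→C, B→L; Player I's induced payoffs 1, 16, 11; outcome (M, C), payoffs (16, 20).
If Player 2 leads: Player I's best replies are L→B, C→T, R→M; Player 2's induced payoffs 16, 9, 0; outcome (B, L), payoffs (11, 16).
Player I gets 16 moving first and 11 moving second, so Player I prefers to move first.

first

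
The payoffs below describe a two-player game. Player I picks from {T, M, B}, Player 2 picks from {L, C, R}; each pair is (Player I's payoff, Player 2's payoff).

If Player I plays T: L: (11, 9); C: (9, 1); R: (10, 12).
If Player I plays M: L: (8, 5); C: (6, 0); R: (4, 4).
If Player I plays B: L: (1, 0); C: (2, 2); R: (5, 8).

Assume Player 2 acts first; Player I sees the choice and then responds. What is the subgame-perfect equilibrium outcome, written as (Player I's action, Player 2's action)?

(T, R)

Work backward from Player I's decision.
- L: Player I compares 11, 8, 1 and picks T; Player 2 would get 9.
- C: Player I compares 9, 6, 2 and picks T; Player 2 would get 1.
- R: Player I compares 10, 4, 5 and picks T; Player 2 would get 12.
Among 9, 1, 12, the best is 12 at R. Subgame-perfect outcome: (T, R) with payoffs (10, 12).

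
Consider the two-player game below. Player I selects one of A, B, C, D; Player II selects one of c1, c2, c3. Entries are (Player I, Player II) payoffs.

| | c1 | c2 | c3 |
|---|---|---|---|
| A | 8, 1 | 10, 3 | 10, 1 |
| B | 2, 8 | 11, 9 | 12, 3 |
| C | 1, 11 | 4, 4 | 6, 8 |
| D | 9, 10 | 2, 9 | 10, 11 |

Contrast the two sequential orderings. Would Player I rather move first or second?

If Player I leads: Player II's best replies are A→c2, B→c2, C→c1, D→c3; Player I's induced payoffs 10, 11, 1, 10; outcome (B, c2), payoffs (11, 9).
If Player II leads: Player I's best replies are c1→D, c2→B, c3→B; Player II's induced payoffs 10, 9, 3; outcome (D, c1), payoffs (9, 10).
Player I gets 11 moving first and 9 moving second, so Player I prefers to move first.

first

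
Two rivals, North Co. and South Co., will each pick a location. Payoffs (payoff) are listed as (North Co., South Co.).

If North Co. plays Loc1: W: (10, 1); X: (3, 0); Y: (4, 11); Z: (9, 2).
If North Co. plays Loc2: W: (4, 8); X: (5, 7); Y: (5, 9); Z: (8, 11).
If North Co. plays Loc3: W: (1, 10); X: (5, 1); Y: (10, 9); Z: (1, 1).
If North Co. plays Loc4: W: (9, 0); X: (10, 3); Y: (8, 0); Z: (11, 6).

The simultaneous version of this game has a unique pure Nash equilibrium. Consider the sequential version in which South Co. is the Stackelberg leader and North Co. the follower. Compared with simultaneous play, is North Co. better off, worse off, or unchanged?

Backward induction with South Co. moving first.
- W → North Co. plays Loc1 (best of 10, 4, 1, 9); South Co. gets 1.
- X → North Co. plays Loc4 (best of 3, 5, 5, 10); South Co. gets 3.
- Y → North Co. plays Loc3 (best of 4, 5, 10, 8); South Co. gets 9.
- Z → North Co. plays Loc4 (best of 9, 8, 1, 11); South Co. gets 6.
Among 1, 3, 9, 6, the best is 9 at Y. Subgame-perfect outcome: (Loc3, Y) with payoffs (10, 9).
Under simultaneous play:
North Co.'s best replies: W→Loc1; X→Loc4; Y→Loc3; Z→Loc4.
South Co.'s best replies: Loc1→Y; Loc2→Z; Loc3→W; Loc4→Z.
The unique mutual best reply is (Loc4, Z), giving (11, 6).
North Co. earns 10 sequentially versus 11 at the Nash outcome: worse off.

worse off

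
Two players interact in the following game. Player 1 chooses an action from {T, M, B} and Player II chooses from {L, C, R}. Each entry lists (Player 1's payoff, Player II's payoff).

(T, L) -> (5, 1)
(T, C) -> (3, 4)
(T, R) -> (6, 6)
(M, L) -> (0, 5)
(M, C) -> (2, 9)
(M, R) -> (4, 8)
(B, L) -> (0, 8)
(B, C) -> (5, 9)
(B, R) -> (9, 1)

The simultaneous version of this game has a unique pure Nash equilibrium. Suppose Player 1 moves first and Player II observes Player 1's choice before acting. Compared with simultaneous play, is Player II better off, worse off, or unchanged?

worse off

Solve by backward induction (Player 1 leads).
- T: BR = R, leader payoff 6.
- M: BR = C, leader payoff 2.
- B: BR = C, leader payoff 5.
Among 6, 2, 5, the best is 6 at T. Subgame-perfect outcome: (T, R) with payoffs (6, 6).
Now find the simultaneous Nash equilibrium.
Player 1's best replies: L→T; C→B; R→B.
Player II's best replies: T→R; M→C; B→C.
Only (B, C) has each player best-responding; Nash payoffs (5, 9).
Player II earns 6 sequentially versus 9 at the Nash outcome: worse off.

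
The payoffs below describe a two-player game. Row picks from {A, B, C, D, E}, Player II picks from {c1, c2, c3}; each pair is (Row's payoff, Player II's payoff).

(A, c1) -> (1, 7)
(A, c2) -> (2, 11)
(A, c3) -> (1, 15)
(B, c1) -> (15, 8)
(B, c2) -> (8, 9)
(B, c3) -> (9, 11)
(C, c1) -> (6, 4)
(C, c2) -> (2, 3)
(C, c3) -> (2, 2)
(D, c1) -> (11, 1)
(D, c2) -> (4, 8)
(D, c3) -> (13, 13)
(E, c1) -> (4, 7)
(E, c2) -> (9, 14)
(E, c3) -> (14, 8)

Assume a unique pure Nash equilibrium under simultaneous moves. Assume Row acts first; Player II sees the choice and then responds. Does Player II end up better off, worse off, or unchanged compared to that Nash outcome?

worse off

Solve by backward induction (Row leads).
- A: BR = c3, leader payoff 1.
- B: BR = c3, leader payoff 9.
- C: BR = c1, leader payoff 6.
- D: BR = c3, leader payoff 13.
- E: BR = c2, leader payoff 9.
Maximizing over 1, 9, 6, 13, 9, Row chooses D. Subgame-perfect outcome: (D, c3) with payoffs (13, 13).
Under simultaneous play:
Row's best replies: c1→B; c2→E; c3→E.
Player II's best replies: A→c3; B→c3; C→c1; D→c3; E→c2.
Only (E, c2) has each player best-responding; Nash payoffs (9, 14).
Player II earns 13 sequentially versus 14 at the Nash outcome: worse off.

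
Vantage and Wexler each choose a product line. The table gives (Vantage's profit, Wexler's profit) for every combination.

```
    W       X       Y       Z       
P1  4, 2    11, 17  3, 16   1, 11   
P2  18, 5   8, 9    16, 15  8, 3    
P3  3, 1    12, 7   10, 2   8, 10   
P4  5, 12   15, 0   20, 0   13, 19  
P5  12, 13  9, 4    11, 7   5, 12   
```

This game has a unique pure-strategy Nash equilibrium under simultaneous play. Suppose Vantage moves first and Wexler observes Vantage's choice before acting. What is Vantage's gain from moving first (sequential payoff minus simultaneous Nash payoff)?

3

Work backward from Wexler's decision.
- P1 → Wexler plays X (best of 2, 17, 16, 11); Vantage gets 11.
- P2 → Wexler plays Y (best of 5, 9, 15, 3); Vantage gets 16.
- P3 → Wexler plays Z (best of 1, 7, 2, 10); Vantage gets 8.
- P4 → Wexler plays Z (best of 12, 0, 0, 19); Vantage gets 13.
- P5 → Wexler plays W (best of 13, 4, 7, 12); Vantage gets 12.
Among 11, 16, 8, 13, 12, the best is 16 at P2. Subgame-perfect outcome: (P2, Y) with payoffs (16, 15).
For the simultaneous game, intersect best replies.
Vantage's best replies: W→P2; X→P4; Y→P4; Z→P4.
Wexler's best replies: P1→X; P2→Y; P3→Z; P4→Z; P5→W.
Only (P4, Z) has each player best-responding; Nash payoffs (13, 19).
Vantage's commitment gain: 16 − 13 = 3.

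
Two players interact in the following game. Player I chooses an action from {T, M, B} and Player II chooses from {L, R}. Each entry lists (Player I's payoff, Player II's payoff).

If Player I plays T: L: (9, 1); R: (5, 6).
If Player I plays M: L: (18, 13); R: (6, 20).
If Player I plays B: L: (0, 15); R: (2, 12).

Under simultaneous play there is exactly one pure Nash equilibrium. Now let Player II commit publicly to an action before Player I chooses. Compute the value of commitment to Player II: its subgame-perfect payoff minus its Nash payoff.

0

Solve by backward induction (Player II leads).
- L: BR = M, leader payoff 13.
- R: BR = M, leader payoff 20.
Maximizing over 13, 20, Player II chooses R. Subgame-perfect outcome: (M, R) with payoffs (6, 20).
For the simultaneous game, intersect best replies.
Player I's best replies: L→M; R→M.
Player II's best replies: T→R; M→R; B→L.
Only (M, R) has each player best-responding; Nash payoffs (6, 20).
Player II's commitment gain: 20 − 20 = 0.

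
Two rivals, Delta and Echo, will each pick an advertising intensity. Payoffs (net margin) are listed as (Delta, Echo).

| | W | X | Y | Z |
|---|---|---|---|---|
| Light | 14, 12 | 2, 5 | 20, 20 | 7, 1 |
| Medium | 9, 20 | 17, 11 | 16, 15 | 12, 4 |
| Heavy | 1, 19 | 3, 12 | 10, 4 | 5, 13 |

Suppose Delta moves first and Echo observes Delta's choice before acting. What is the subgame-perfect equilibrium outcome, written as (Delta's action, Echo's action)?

(Light, Y)

Work backward from Echo's decision.
- Light: Echo compares 12, 5, 20, 1 and picks Y; Delta would get 20.
- Medium: Echo compares 20, 11, 15, 4 and picks W; Delta would get 9.
- Heavy: Echo compares 19, 12, 4, 13 and picks W; Delta would get 1.
Delta's induced payoffs are 20, 9, 1, so Delta commits to Light. Subgame-perfect outcome: (Light, Y) with payoffs (20, 20).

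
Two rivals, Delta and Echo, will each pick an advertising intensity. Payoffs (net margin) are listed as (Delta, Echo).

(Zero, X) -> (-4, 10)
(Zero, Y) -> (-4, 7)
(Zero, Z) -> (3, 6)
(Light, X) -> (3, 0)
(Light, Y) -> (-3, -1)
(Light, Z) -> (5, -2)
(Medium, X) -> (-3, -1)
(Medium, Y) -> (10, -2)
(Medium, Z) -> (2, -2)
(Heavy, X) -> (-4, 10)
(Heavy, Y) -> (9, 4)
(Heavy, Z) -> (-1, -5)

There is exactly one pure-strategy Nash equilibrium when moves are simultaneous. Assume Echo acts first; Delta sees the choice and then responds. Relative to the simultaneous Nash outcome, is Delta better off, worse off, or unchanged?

unchanged

Work backward from Delta's decision.
- X: BR = Light, leader payoff 0.
- Y: BR = Medium, leader payoff -2.
- Z: BR = Light, leader payoff -2.
Echo's induced payoffs are 0, -2, -2, so Echo commits to X. Subgame-perfect outcome: (Light, X) with payoffs (3, 0).
Under simultaneous play:
Delta's best replies: X→Light; Y→Medium; Z→Light.
Echo's best replies: Zero→X; Light→X; Medium→X; Heavy→X.
The unique mutual best reply is (Light, X), giving (3, 0).
Delta earns 3 sequentially versus 3 at the Nash outcome: unchanged.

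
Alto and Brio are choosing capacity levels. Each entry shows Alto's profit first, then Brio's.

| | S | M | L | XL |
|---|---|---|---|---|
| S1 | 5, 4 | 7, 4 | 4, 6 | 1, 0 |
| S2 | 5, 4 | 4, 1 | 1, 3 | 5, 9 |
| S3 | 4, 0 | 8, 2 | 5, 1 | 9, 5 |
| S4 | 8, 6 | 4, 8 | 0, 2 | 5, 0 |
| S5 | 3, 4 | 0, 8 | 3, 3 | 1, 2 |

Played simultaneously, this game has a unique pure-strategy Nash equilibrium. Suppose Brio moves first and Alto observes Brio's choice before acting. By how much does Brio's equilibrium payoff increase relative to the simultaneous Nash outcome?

1

Backward induction with Brio moving first.
- S → Alto plays S4 (best of 5, 5, 4, 8, 3); Brio gets 6.
- M → Alto plays S3 (best of 7, 4, 8, 4, 0); Brio gets 2.
- L → Alto plays S3 (best of 4, 1, 5, 0, 3); Brio gets 1.
- XL → Alto plays S3 (best of 1, 5, 9, 5, 1); Brio gets 5.
Brio's induced payoffs are 6, 2, 1, 5, so Brio commits to S. Subgame-perfect outcome: (S4, S) with payoffs (8, 6).
Now find the simultaneous Nash equilibrium.
Alto's best replies: S→S4; M→S3; L→S3; XL→S3.
Brio's best replies: S1→L; S2→XL; S3→XL; S4→M; S5→M.
Only (S3, XL) has each player best-responding; Nash payoffs (9, 5).
Brio's commitment gain: 6 − 5 = 1.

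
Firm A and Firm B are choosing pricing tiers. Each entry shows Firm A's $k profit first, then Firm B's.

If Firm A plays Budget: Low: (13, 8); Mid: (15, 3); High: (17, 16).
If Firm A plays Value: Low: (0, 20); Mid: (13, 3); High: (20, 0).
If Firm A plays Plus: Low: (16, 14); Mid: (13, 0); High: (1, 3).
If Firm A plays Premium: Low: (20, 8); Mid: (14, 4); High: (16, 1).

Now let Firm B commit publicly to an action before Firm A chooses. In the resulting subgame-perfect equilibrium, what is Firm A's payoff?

Solve by backward induction (Firm B leads).
- Low: Firm A compares 13, 0, 16, 20 and picks Premium; Firm B would get 8.
- Mid: Firm A compares 15, 13, 13, 14 and picks Budget; Firm B would get 3.
- High: Firm A compares 17, 20, 1, 16 and picks Value; Firm B would get 0.
Maximizing over 8, 3, 0, Firm B chooses Low. Subgame-perfect outcome: (Premium, Low) with payoffs (20, 8).

20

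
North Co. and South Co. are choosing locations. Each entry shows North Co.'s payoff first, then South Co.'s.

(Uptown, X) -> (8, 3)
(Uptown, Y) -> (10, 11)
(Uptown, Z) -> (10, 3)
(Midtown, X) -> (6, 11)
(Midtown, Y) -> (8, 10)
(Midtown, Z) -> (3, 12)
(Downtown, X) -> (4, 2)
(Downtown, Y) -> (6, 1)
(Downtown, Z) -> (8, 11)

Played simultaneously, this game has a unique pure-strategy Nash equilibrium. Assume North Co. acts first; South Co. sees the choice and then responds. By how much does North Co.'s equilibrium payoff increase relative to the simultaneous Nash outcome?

South Co. best-responds to each possible North Co. move:
- Uptown → South Co. plays Y (best of 3, 11, 3); North Co. gets 10.
- Midtown → South Co. plays Z (best of 11, 10, 12); North Co. gets 3.
- Downtown → South Co. plays Z (best of 2, 1, 11); North Co. gets 8.
Maximizing over 10, 3, 8, North Co. chooses Uptown. Subgame-perfect outcome: (Uptown, Y) with payoffs (10, 11).
For the simultaneous game, intersect best replies.
North Co.'s best replies: X→Uptown; Y→Uptown; Z→Uptown.
South Co.'s best replies: Uptown→Y; Midtown→Z; Downtown→Z.
The unique mutual best reply is (Uptown, Y), giving (10, 11).
North Co.'s commitment gain: 10 − 10 = 0.

0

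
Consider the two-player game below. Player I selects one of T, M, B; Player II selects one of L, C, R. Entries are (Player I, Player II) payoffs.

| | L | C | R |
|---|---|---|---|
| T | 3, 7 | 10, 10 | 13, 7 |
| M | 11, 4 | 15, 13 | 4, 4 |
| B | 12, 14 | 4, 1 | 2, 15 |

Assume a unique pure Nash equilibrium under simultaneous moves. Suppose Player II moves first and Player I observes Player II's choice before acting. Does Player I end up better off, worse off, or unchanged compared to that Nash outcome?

worse off

Player I best-responds to each possible Player II move:
- L → Player I plays B (best of 3, 11, 12); Player II gets 14.
- C → Player I plays M (best of 10, 15, 4); Player II gets 13.
- R → Player I plays T (best of 13, 4, 2); Player II gets 7.
Maximizing over 14, 13, 7, Player II chooses L. Subgame-perfect outcome: (B, L) with payoffs (12, 14).
Now find the simultaneous Nash equilibrium.
Player I's best replies: L→B; C→M; R→T.
Player II's best replies: T→C; M→C; B→R.
Only (M, C) has each player best-responding; Nash payoffs (15, 13).
Player I earns 12 sequentially versus 15 at the Nash outcome: worse off.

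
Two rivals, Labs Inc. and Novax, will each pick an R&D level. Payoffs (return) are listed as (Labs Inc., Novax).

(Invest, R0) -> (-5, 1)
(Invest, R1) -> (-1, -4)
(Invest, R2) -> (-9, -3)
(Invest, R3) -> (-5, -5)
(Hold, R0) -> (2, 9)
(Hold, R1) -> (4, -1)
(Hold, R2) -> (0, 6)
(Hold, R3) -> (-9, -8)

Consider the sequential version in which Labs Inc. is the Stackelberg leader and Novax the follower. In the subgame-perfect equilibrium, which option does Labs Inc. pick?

Novax best-responds to each possible Labs Inc. move:
- Invest: BR = R0, leader payoff -5.
- Hold: BR = R0, leader payoff 2.
Maximizing over -5, 2, Labs Inc. chooses Hold. Subgame-perfect outcome: (Hold, R0) with payoffs (2, 9).

Hold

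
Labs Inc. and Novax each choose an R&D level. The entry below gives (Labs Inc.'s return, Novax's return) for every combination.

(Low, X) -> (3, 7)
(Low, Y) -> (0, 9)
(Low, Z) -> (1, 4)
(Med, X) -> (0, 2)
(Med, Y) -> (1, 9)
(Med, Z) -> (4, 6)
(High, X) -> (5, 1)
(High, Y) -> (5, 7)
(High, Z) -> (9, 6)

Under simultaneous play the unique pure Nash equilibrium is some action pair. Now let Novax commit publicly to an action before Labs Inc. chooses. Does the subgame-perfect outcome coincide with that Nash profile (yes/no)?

Work backward from Labs Inc.'s decision.
- X → Labs Inc. plays High (best of 3, 0, 5); Novax gets 1.
- Y → Labs Inc. plays High (best of 0, 1, 5); Novax gets 7.
- Z → Labs Inc. plays High (best of 1, 4, 9); Novax gets 6.
Novax's induced payoffs are 1, 7, 6, so Novax commits to Y. Subgame-perfect outcome: (High, Y) with payoffs (5, 7).
Now find the simultaneous Nash equilibrium.
Labs Inc.'s best replies: X→High; Y→High; Z→High.
Novax's best replies: Low→Y; Med→Y; High→Y.
Only (High, Y) has each player best-responding; Nash payoffs (5, 7).
Sequential outcome (High, Y) coincides with the Nash profile (High, Y).

yes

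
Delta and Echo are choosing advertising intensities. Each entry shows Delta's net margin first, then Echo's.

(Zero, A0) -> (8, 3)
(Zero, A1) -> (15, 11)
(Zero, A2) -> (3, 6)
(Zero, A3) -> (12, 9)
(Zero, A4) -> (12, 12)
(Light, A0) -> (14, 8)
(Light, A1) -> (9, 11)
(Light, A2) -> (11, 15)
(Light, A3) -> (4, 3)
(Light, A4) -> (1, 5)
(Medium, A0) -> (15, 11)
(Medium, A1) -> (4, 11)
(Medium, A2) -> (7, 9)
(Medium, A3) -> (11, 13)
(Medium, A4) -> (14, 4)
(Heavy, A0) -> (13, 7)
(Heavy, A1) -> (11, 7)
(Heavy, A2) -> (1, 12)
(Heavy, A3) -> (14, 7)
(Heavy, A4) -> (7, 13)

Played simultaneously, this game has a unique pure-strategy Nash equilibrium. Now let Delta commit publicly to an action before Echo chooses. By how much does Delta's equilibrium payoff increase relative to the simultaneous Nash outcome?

Echo best-responds to each possible Delta move:
- Zero → Echo plays A4 (best of 3, 11, 6, 9, 12); Delta gets 12.
- Light → Echo plays A2 (best of 8, 11, 15, 3, 5); Delta gets 11.
- Medium → Echo plays A3 (best of 11, 11, 9, 13, 4); Delta gets 11.
- Heavy → Echo plays A4 (best of 7, 7, 12, 7, 13); Delta gets 7.
Delta's induced payoffs are 12, 11, 11, 7, so Delta commits to Zero. Subgame-perfect outcome: (Zero, A4) with payoffs (12, 12).
For the simultaneous game, intersect best replies.
Delta's best replies: A0→Medium; A1→Zero; A2→Light; A3→Heavy; A4→Medium.
Echo's best replies: Zero→A4; Light→A2; Medium→A3; Heavy→A4.
Only (Light, A2) has each player best-responding; Nash payoffs (11, 15).
Delta's commitment gain: 12 − 11 = 1.

1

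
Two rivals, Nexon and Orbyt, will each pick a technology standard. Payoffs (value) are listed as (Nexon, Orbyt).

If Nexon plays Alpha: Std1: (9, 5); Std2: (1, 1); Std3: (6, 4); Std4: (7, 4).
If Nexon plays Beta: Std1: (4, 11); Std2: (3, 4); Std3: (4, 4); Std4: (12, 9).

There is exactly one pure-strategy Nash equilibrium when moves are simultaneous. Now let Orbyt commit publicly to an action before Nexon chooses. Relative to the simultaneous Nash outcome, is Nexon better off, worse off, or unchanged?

Nexon best-responds to each possible Orbyt move:
- Std1: BR = Alpha, leader payoff 5.
- Std2: BR = Beta, leader payoff 4.
- Std3: BR = Alpha, leader payoff 4.
- Std4: BR = Beta, leader payoff 9.
Among 5, 4, 4, 9, the best is 9 at Std4. Subgame-perfect outcome: (Beta, Std4) with payoffs (12, 9).
Now find the simultaneous Nash equilibrium.
Nexon's best replies: Std1→Alpha; Std2→Beta; Std3→Alpha; Std4→Beta.
Orbyt's best replies: Alpha→Std1; Beta→Std1.
The unique mutual best reply is (Alpha, Std1), giving (9, 5).
Nexon earns 12 sequentially versus 9 at the Nash outcome: better off.

better off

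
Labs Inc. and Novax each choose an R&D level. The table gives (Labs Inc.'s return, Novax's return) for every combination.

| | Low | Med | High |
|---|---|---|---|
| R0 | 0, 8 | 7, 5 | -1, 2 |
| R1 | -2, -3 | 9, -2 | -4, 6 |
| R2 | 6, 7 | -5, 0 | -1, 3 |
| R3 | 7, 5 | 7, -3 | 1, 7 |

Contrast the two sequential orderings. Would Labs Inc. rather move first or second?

If Labs Inc. leads: Novax's best replies are R0→Low, R1→High, R2→Low, R3→High; Labs Inc.'s induced payoffs 0, -4, 6, 1; outcome (R2, Low), payoffs (6, 7).
If Novax leads: Labs Inc.'s best replies are Low→R3, Med→R1, High→R3; Novax's induced payoffs 5, -2, 7; outcome (R3, High), payoffs (1, 7).
Labs Inc. gets 6 moving first and 1 moving second, so Labs Inc. prefers to move first.

first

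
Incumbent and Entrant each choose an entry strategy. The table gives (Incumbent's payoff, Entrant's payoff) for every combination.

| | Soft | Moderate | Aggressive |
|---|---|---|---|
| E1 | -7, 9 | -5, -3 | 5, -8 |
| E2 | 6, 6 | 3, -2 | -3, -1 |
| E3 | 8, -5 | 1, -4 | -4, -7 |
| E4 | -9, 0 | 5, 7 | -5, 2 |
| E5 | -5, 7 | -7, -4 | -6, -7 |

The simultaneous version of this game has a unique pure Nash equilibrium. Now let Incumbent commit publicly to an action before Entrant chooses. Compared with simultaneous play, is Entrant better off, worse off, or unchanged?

worse off

Entrant best-responds to each possible Incumbent move:
- E1: Entrant compares 9, -3, -8 and picks Soft; Incumbent would get -7.
- E2: Entrant compares 6, -2, -1 and picks Soft; Incumbent would get 6.
- E3: Entrant compares -5, -4, -7 and picks Moderate; Incumbent would get 1.
- E4: Entrant compares 0, 7, 2 and picks Moderate; Incumbent would get 5.
- E5: Entrant compares 7, -4, -7 and picks Soft; Incumbent would get -5.
Among -7, 6, 1, 5, -5, the best is 6 at E2. Subgame-perfect outcome: (E2, Soft) with payoffs (6, 6).
Now find the simultaneous Nash equilibrium.
Incumbent's best replies: Soft→E3; Moderate→E4; Aggressive→E1.
Entrant's best replies: E1→Soft; E2→Soft; E3→Moderate; E4→Moderate; E5→Soft.
Only (E4, Moderate) has each player best-responding; Nash payoffs (5, 7).
Entrant earns 6 sequentially versus 7 at the Nash outcome: worse off.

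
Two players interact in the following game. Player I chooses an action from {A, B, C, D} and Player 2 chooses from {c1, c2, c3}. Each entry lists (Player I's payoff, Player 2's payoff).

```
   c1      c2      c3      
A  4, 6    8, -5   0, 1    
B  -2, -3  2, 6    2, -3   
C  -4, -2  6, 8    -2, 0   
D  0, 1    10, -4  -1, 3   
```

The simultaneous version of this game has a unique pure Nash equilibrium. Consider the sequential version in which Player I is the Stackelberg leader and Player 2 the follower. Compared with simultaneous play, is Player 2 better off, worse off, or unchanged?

better off

Backward induction with Player I moving first.
- A → Player 2 plays c1 (best of 6, -5, 1); Player I gets 4.
- B → Player 2 plays c2 (best of -3, 6, -3); Player I gets 2.
- C → Player 2 plays c2 (best of -2, 8, 0); Player I gets 6.
- D → Player 2 plays c3 (best of 1, -4, 3); Player I gets -1.
Maximizing over 4, 2, 6, -1, Player I chooses C. Subgame-perfect outcome: (C, c2) with payoffs (6, 8).
For the simultaneous game, intersect best replies.
Player I's best replies: c1→A; c2→D; c3→B.
Player 2's best replies: A→c1; B→c2; C→c2; D→c3.
The unique mutual best reply is (A, c1), giving (4, 6).
Player 2 earns 8 sequentially versus 6 at the Nash outcome: better off.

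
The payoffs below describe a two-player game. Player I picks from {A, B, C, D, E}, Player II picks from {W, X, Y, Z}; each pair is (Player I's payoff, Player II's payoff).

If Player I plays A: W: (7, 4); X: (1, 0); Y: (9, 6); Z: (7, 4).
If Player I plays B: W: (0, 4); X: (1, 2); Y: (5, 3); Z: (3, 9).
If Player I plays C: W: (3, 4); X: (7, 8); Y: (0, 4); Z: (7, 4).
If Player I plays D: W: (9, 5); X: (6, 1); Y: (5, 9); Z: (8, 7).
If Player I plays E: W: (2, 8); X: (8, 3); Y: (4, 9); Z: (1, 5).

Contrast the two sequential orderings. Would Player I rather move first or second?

If Player I leads: Player II's best replies are A→Y, B→Z, C→X, D→Y, E→Y; Player I's induced payoffs 9, 3, 7, 5, 4; outcome (A, Y), payoffs (9, 6).
If Player II leads: Player I's best replies are W→D, X→E, Y→A, Z→D; Player II's induced payoffs 5, 3, 6, 7; outcome (D, Z), payoffs (8, 7).
Player I gets 9 moving first and 8 moving second, so Player I prefers to move first.

first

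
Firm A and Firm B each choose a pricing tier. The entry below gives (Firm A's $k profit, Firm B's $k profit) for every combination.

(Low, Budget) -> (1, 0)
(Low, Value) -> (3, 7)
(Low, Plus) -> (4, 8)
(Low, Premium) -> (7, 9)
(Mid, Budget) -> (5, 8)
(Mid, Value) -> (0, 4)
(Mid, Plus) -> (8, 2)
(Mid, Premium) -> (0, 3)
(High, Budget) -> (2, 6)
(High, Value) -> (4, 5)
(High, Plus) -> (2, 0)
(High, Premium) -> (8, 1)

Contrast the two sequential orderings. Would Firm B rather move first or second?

second

If Firm A leads: Firm B's best replies are Low→Premium, Mid→Budget, High→Budget; Firm A's induced payoffs 7, 5, 2; outcome (Low, Premium), payoffs (7, 9).
If Firm B leads: Firm A's best replies are Budget→Mid, Value→High, Plus→Mid, Premium→High; Firm B's induced payoffs 8, 5, 2, 1; outcome (Mid, Budget), payoffs (5, 8).
Firm B gets 8 moving first and 9 moving second, so Firm B prefers to move second.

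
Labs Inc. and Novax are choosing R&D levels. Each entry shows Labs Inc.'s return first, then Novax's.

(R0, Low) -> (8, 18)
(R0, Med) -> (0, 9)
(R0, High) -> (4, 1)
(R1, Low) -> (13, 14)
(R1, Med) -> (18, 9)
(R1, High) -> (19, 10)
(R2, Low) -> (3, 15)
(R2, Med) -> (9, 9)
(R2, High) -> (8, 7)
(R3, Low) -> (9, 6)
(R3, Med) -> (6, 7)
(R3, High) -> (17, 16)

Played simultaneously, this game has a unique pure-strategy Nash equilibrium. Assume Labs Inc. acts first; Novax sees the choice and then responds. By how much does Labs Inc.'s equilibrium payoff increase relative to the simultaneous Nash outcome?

Backward induction with Labs Inc. moving first.
- R0: Novax compares 18, 9, 1 and picks Low; Labs Inc. would get 8.
- R1: Novax compares 14, 9, 10 and picks Low; Labs Inc. would get 13.
- R2: Novax compares 15, 9, 7 and picks Low; Labs Inc. would get 3.
- R3: Novax compares 6, 7, 16 and picks High; Labs Inc. would get 17.
Among 8, 13, 3, 17, the best is 17 at R3. Subgame-perfect outcome: (R3, High) with payoffs (17, 16).
Now find the simultaneous Nash equilibrium.
Labs Inc.'s best replies: Low→R1; Med→R1; High→R1.
Novax's best replies: R0→Low; R1→Low; R2→Low; R3→High.
Only (R1, Low) has each player best-responding; Nash payoffs (13, 14).
Labs Inc.'s commitment gain: 17 − 13 = 4.

4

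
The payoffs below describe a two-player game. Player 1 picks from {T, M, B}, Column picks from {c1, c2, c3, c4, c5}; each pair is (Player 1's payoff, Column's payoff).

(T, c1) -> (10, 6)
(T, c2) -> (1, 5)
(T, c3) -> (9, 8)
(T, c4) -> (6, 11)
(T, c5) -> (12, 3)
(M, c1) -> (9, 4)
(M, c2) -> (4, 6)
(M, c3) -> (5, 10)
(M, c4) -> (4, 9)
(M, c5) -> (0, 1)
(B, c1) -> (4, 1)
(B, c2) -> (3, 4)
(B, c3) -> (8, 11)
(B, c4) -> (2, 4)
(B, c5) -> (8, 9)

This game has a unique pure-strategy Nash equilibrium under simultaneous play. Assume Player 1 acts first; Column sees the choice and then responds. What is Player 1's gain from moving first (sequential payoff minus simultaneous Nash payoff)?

2

Backward induction with Player 1 moving first.
- T → Column plays c4 (best of 6, 5, 8, 11, 3); Player 1 gets 6.
- M → Column plays c3 (best of 4, 6, 10, 9, 1); Player 1 gets 5.
- B → Column plays c3 (best of 1, 4, 11, 4, 9); Player 1 gets 8.
Maximizing over 6, 5, 8, Player 1 chooses B. Subgame-perfect outcome: (B, c3) with payoffs (8, 11).
Under simultaneous play:
Player 1's best replies: c1→T; c2→M; c3→T; c4→T; c5→T.
Column's best replies: T→c4; M→c3; B→c3.
The unique mutual best reply is (T, c4), giving (6, 11).
Player 1's commitment gain: 8 − 6 = 2.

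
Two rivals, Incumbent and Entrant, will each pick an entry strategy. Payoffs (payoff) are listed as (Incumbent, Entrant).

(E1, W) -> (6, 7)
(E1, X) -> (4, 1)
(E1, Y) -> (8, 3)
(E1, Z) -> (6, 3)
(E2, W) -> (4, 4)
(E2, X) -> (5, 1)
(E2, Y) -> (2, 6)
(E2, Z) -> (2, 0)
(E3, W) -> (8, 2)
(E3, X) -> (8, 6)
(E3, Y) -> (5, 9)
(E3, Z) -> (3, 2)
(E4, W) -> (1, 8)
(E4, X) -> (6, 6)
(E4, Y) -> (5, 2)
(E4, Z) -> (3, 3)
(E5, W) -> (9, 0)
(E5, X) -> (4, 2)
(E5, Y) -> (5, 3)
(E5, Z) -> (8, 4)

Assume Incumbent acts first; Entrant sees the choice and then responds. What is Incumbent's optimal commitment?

Work backward from Entrant's decision.
- E1: BR = W, leader payoff 6.
- E2: BR = Y, leader payoff 2.
- E3: BR = Y, leader payoff 5.
- E4: BR = W, leader payoff 1.
- E5: BR = Z, leader payoff 8.
Incumbent's induced payoffs are 6, 2, 5, 1, 8, so Incumbent commits to E5. Subgame-perfect outcome: (E5, Z) with payoffs (8, 4).

E5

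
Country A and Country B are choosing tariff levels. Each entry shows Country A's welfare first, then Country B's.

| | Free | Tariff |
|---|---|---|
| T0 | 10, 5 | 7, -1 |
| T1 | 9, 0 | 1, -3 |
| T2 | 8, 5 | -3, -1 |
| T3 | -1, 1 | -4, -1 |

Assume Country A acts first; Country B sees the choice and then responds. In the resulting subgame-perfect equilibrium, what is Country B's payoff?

Backward induction with Country A moving first.
- T0 → Country B plays Free (best of 5, -1); Country A gets 10.
- T1 → Country B plays Free (best of 0, -3); Country A gets 9.
- T2 → Country B plays Free (best of 5, -1); Country A gets 8.
- T3 → Country B plays Free (best of 1, -1); Country A gets -1.
Country A's induced payoffs are 10, 9, 8, -1, so Country A commits to T0. Subgame-perfect outcome: (T0, Free) with payoffs (10, 5).

5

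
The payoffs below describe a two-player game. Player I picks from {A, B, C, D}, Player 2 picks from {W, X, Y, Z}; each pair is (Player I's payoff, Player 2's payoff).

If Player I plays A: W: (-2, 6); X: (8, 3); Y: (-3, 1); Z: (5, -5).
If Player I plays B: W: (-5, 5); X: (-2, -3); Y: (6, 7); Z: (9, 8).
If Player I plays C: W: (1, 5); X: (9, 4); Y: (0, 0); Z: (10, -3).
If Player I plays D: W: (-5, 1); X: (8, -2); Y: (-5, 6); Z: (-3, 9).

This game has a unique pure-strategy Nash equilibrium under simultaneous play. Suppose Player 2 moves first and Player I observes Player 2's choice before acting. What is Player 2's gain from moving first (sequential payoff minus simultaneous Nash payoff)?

Work backward from Player I's decision.
- W → Player I plays C (best of -2, -5, 1, -5); Player 2 gets 5.
- X → Player I plays C (best of 8, -2, 9, 8); Player 2 gets 4.
- Y → Player I plays B (best of -3, 6, 0, -5); Player 2 gets 7.
- Z → Player I plays C (best of 5, 9, 10, -3); Player 2 gets -3.
Among 5, 4, 7, -3, the best is 7 at Y. Subgame-perfect outcome: (B, Y) with payoffs (6, 7).
For the simultaneous game, intersect best replies.
Player I's best replies: W→C; X→C; Y→B; Z→C.
Player 2's best replies: A→W; B→Z; C→W; D→Z.
The unique mutual best reply is (C, W), giving (1, 5).
Player 2's commitment gain: 7 − 5 = 2.

2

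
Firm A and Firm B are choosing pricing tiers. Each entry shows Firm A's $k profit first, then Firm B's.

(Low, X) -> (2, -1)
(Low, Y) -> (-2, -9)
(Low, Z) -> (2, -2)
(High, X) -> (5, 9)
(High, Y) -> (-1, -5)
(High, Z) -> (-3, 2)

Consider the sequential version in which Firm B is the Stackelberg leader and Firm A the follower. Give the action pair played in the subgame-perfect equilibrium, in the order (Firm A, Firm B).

(High, X)

Work backward from Firm A's decision.
- X: Firm A compares 2, 5 and picks High; Firm B would get 9.
- Y: Firm A compares -2, -1 and picks High; Firm B would get -5.
- Z: Firm A compares 2, -3 and picks Low; Firm B would get -2.
Firm B's induced payoffs are 9, -5, -2, so Firm B commits to X. Subgame-perfect outcome: (High, X) with payoffs (5, 9).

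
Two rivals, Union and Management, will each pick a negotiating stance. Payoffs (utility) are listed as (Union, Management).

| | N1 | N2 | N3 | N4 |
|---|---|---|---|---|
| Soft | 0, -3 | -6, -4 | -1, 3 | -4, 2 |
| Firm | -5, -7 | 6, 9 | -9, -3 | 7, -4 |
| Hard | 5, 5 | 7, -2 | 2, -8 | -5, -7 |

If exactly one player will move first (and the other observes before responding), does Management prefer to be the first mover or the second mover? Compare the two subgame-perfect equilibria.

If Union leads: Management's best replies are Soft→N3, Firm→N2, Hard→N1; Union's induced payoffs -1, 6, 5; outcome (Firm, N2), payoffs (6, 9).
If Management leads: Union's best replies are N1→Hard, N2→Hard, N3→Hard, N4→Firm; Management's induced payoffs 5, -2, -8, -4; outcome (Hard, N1), payoffs (5, 5).
Management gets 5 moving first and 9 moving second, so Management prefers to move second.

second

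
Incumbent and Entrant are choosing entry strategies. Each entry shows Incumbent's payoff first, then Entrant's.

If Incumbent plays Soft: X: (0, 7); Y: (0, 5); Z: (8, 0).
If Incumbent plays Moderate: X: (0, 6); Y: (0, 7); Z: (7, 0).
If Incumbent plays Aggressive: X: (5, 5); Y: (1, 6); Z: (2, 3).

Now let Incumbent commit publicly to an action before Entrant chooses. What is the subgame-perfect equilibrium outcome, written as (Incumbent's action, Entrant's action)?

Solve by backward induction (Incumbent leads).
- Soft: BR = X, leader payoff 0.
- Moderate: BR = Y, leader payoff 0.
- Aggressive: BR = Y, leader payoff 1.
Among 0, 0, 1, the best is 1 at Aggressive. Subgame-perfect outcome: (Aggressive, Y) with payoffs (1, 6).

(Aggressive, Y)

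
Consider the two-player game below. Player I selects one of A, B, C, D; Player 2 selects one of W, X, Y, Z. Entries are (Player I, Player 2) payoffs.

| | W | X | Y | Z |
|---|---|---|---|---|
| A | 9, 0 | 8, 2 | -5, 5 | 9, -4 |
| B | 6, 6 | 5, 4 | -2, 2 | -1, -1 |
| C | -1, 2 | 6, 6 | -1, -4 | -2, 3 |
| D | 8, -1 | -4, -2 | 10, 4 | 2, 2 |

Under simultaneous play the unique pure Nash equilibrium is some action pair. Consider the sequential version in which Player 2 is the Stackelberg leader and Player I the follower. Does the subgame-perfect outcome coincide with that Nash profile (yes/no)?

yes

Backward induction with Player 2 moving first.
- W → Player I plays A (best of 9, 6, -1, 8); Player 2 gets 0.
- X → Player I plays A (best of 8, 5, 6, -4); Player 2 gets 2.
- Y → Player I plays D (best of -5, -2, -1, 10); Player 2 gets 4.
- Z → Player I plays A (best of 9, -1, -2, 2); Player 2 gets -4.
Among 0, 2, 4, -4, the best is 4 at Y. Subgame-perfect outcome: (D, Y) with payoffs (10, 4).
For the simultaneous game, intersect best replies.
Player I's best replies: W→A; X→A; Y→D; Z→A.
Player 2's best replies: A→Y; B→W; C→X; D→Y.
The unique mutual best reply is (D, Y), giving (10, 4).
Sequential outcome (D, Y) coincides with the Nash profile (D, Y).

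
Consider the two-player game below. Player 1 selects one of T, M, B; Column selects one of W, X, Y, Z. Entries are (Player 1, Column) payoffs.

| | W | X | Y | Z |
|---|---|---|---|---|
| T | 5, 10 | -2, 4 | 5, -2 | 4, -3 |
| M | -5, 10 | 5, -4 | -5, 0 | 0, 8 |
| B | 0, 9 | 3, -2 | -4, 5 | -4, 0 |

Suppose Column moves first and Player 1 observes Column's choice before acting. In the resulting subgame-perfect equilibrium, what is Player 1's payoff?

5

Work backward from Player 1's decision.
- W → Player 1 plays T (best of 5, -5, 0); Column gets 10.
- X → Player 1 plays M (best of -2, 5, 3); Column gets -4.
- Y → Player 1 plays T (best of 5, -5, -4); Column gets -2.
- Z → Player 1 plays T (best of 4, 0, -4); Column gets -3.
Column's induced payoffs are 10, -4, -2, -3, so Column commits to W. Subgame-perfect outcome: (T, W) with payoffs (5, 10).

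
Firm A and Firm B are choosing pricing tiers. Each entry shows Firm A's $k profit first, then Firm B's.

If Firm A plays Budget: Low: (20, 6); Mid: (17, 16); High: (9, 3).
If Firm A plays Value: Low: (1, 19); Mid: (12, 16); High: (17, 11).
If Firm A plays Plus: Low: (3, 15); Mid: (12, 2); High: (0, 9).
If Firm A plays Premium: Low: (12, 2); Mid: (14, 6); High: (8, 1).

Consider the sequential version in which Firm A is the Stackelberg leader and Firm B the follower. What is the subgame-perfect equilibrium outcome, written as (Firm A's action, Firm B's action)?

(Budget, Mid)

Solve by backward induction (Firm A leads).
- Budget: BR = Mid, leader payoff 17.
- Value: BR = Low, leader payoff 1.
- Plus: BR = Low, leader payoff 3.
- Premium: BR = Mid, leader payoff 14.
Among 17, 1, 3, 14, the best is 17 at Budget. Subgame-perfect outcome: (Budget, Mid) with payoffs (17, 16).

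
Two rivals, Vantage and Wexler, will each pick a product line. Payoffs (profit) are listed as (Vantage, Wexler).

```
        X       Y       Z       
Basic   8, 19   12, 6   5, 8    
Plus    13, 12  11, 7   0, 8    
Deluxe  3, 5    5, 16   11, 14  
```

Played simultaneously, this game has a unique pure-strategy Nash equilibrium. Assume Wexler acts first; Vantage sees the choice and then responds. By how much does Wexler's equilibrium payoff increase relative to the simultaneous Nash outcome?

2

Vantage best-responds to each possible Wexler move:
- X: Vantage compares 8, 13, 3 and picks Plus; Wexler would get 12.
- Y: Vantage compares 12, 11, 5 and picks Basic; Wexler would get 6.
- Z: Vantage compares 5, 0, 11 and picks Deluxe; Wexler would get 14.
Among 12, 6, 14, the best is 14 at Z. Subgame-perfect outcome: (Deluxe, Z) with payoffs (11, 14).
Under simultaneous play:
Vantage's best replies: X→Plus; Y→Basic; Z→Deluxe.
Wexler's best replies: Basic→X; Plus→X; Deluxe→Y.
Only (Plus, X) has each player best-responding; Nash payoffs (13, 12).
Wexler's commitment gain: 14 − 12 = 2.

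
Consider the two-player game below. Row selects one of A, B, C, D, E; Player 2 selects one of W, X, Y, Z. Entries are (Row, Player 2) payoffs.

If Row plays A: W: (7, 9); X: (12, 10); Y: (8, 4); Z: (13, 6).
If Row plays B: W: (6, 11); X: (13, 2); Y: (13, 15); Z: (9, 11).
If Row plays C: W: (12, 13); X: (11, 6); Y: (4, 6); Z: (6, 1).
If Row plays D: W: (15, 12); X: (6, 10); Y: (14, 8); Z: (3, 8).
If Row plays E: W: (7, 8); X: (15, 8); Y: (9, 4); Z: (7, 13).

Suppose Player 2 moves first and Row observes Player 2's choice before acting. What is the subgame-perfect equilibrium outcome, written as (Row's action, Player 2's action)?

(D, W)

Work backward from Row's decision.
- W: BR = D, leader payoff 12.
- X: BR = E, leader payoff 8.
- Y: BR = D, leader payoff 8.
- Z: BR = A, leader payoff 6.
Maximizing over 12, 8, 8, 6, Player 2 chooses W. Subgame-perfect outcome: (D, W) with payoffs (15, 12).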